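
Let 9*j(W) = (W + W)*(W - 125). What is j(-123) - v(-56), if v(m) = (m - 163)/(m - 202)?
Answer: 1748677/258 ≈ 6777.8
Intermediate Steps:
v(m) = (-163 + m)/(-202 + m)
j(W) = 2*W*(-125 + W)/9 (j(W) = ((W + W)*(W - 125))/9 = ((2*W)*(-125 + W))/9 = (2*W*(-125 + W))/9 = 2*W*(-125 + W)/9)
j(-123) - v(-56) = (2/9)*(-123)*(-125 - 123) - (-163 - 56)/(-202 - 56) = (2/9)*(-123)*(-248) - (-219)/(-258) = 20336/3 - (-1)*(-219)/258 = 20336/3 - 1*73/86 = 20336/3 - 73/86 = 1748677/258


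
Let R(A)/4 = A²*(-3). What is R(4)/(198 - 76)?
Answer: -96/61 ≈ -1.5738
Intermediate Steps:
R(A) = -12*A² (R(A) = 4*(A²*(-3)) = 4*(-3*A²) = -12*A²)
R(4)/(198 - 76) = (-12*4²)/(198 - 76) = (-12*16)/122 = (1/122)*(-192) = -96/61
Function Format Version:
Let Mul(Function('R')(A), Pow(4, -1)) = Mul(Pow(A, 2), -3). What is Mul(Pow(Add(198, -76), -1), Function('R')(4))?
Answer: Rational(-96, 61) ≈ -1.5738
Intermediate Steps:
Function('R')(A) = Mul(-12, Pow(A, 2)) (Function('R')(A) = Mul(4, Mul(Pow(A, 2), -3)) = Mul(4, Mul(-3, Pow(A, 2))) = Mul(-12, Pow(A, 2)))
Mul(Pow(Add(198, -76), -1), Function('R')(4)) = Mul(Pow(Add(198, -76), -1), Mul(-12, Pow(4, 2))) = Mul(Pow(122, -1), Mul(-12, 16)) = Mul(Rational(1, 122), -192) = Rational(-96, 61)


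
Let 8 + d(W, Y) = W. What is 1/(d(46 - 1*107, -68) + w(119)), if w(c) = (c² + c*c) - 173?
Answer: 1/28080 ≈ 3.5613e-5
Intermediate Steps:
d(W, Y) = -8 + W
w(c) = -173 + 2*c² (w(c) = (c² + c²) - 173 = 2*c² - 173 = -173 + 2*c²)
1/(d(46 - 1*107, -68) + w(119)) = 1/((-8 + (46 - 1*107)) + (-173 + 2*119²)) = 1/((-8 + (46 - 107)) + (-173 + 2*14161)) = 1/((-8 - 61) + (-173 + 28322)) = 1/(-69 + 28149) = 1/28080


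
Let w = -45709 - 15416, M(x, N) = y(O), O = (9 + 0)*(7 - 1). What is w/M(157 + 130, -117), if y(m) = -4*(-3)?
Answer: -20375/4 ≈ -5093.8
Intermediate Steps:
O = 54 (O = 9*6 = 54)
y(m) = 12
M(x, N) = 12
w = -61125
w/M(157 + 130, -117) = -61125/12 = -61125*1/12 = -20375/4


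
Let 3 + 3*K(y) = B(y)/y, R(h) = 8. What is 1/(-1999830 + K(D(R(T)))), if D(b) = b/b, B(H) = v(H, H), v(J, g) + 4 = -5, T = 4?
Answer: -1/1999834 ≈ -5.0004e-7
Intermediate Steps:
v(J, g) = -9 (v(J, g) = -4 - 5 = -9)
B(H) = -9
D(b) = 1
K(y) = -1 - 3/y (K(y) = -1 + (-9/y)/3 = -1 - 3/y)
1/(-1999830 + K(D(R(T)))) = 1/(-1999830 + (-3 - 1*1)/1) = 1/(-1999830 + 1*(-3 - 1)) = 1/(-1999830 + 1*(-4)) = 1/(-1999830 - 4) = 1/(-1999834) = -1/1999834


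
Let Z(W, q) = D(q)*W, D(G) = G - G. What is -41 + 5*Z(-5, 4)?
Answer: -41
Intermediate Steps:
D(G) = 0
Z(W, q) = 0 (Z(W, q) = 0*W = 0)
-41 + 5*Z(-5, 4) = -41 + 5*0 = -41 + 0 = -41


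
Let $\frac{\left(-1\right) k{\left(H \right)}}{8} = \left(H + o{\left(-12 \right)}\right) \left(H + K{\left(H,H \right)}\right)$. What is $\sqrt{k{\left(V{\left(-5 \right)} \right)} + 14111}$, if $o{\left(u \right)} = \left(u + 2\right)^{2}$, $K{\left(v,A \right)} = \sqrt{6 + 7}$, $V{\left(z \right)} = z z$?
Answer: $\sqrt{-10889 - 1000 \sqrt{13}} \approx 120.39 i$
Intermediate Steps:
$V{\left(z \right)} = z^{2}$
$K{\left(v,A \right)} = \sqrt{13}$
$o{\left(u \right)} = \left(2 + u\right)^{2}$
$k{\left(H \right)} = - 8 \left(100 + H\right) \left(H + \sqrt{13}\right)$ ($k{\left(H \right)} = - 8 \left(H + \left(2 - 12\right)^{2}\right) \left(H + \sqrt{13}\right) = - 8 \left(H + \left(-10\right)^{2}\right) \left(H + \sqrt{13}\right) = - 8 \left(H + 100\right) \left(H + \sqrt{13}\right) = - 8 \left(100 + H\right) \left(H + \sqrt{13}\right)$)
$\sqrt{k{\left(V{\left(-5 \right)} \right)} + 14111} = \sqrt{\left(- 800 \left(-5\right)^{2} - 800 \sqrt{13} - 8 \left(\left(-5\right)^{2}\right)^{2} - 8 \left(-5\right)^{2} \sqrt{13}\right) + 14111} = \sqrt{\left(\left(-800\right) 25 - 800 \sqrt{13} - 8 \cdot 25^{2} - 200 \sqrt{13}\right) + 14111} = \sqrt{\left(-20000 - 800 \sqrt{13} - 5000 - 200 \sqrt{13}\right) + 14111} = \sqrt{\left(-25000 - 1000 \sqrt{13}\right) + 14111} = \sqrt{-10889 - 1000 \sqrt{13}}$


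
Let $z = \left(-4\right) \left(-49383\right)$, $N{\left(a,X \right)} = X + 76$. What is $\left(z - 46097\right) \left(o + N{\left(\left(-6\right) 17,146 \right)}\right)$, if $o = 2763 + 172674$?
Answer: $26600920665$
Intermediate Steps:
$N{\left(a,X \right)} = 76 + X$
$o = 175437$
$z = 197532$
$\left(z - 46097\right) \left(o + N{\left(\left(-6\right) 17,146 \right)}\right) = \left(197532 - 46097\right) \left(175437 + \left(76 + 146\right)\right) = 151435 \left(175437 + 222\right) = 151435 \cdot 175659 = 26600920665$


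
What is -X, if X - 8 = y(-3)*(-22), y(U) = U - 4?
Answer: -162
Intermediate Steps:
y(U) = -4 + U
X = 162 (X = 8 + (-4 - 3)*(-22) = 8 - 7*(-22) = 8 + 154 = 162)
-X = -1*162 = -162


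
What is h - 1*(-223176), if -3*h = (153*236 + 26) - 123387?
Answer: 756781/3 ≈ 2.5226e+5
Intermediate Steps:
h = 87253/3 (h = -((153*236 + 26) - 123387)/3 = -((36108 + 26) - 123387)/3 = -(36134 - 123387)/3 = -⅓*(-87253) = 87253/3 ≈ 29084.)
h - 1*(-223176) = 87253/3 - 1*(-223176) = 87253/3 + 223176 = 756781/3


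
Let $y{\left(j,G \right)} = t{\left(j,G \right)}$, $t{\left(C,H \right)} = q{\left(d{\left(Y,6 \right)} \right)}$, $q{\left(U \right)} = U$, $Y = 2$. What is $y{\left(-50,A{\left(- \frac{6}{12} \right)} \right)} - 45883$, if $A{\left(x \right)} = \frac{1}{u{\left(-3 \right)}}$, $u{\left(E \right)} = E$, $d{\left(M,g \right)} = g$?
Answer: $-45877$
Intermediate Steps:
$t{\left(C,H \right)} = 6$
$A{\left(x \right)} = - \frac{1}{3}$ ($A{\left(x \right)} = \frac{1}{-3} = - \frac{1}{3}$)
$y{\left(j,G \right)} = 6$
$y{\left(-50,A{\left(- \frac{6}{12} \right)} \right)} - 45883 = 6 - 45883 = -45877$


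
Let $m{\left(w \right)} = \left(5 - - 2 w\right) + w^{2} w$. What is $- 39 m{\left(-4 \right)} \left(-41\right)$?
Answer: $-107133$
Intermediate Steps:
$m{\left(w \right)} = 5 + w^{3} + 2 w$ ($m{\left(w \right)} = \left(5 + 2 w\right) + w^{3} = 5 + w^{3} + 2 w$)
$- 39 m{\left(-4 \right)} \left(-41\right) = - 39 \left(5 + \left(-4\right)^{3} + 2 \left(-4\right)\right) \left(-41\right) = - 39 \left(5 - 64 - 8\right) \left(-41\right) = \left(-39\right) \left(-67\right) \left(-41\right) = 2613 \left(-41\right) = -107133$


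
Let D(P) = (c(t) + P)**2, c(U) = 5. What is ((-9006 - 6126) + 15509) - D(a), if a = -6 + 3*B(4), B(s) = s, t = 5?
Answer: 256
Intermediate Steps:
a = 6 (a = -6 + 3*4 = -6 + 12 = 6)
D(P) = (5 + P)**2
((-9006 - 6126) + 15509) - D(a) = ((-9006 - 6126) + 15509) - (5 + 6)**2 = (-15132 + 15509) - 1*11**2 = 377 - 1*121 = 377 - 121 = 256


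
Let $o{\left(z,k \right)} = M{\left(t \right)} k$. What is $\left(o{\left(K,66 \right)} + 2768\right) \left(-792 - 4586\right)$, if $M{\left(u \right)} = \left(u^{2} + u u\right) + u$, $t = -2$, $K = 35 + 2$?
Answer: $-17015992$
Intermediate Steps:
$K = 37$
$M{\left(u \right)} = u + 2 u^{2}$ ($M{\left(u \right)} = \left(u^{2} + u^{2}\right) + u = 2 u^{2} + u = u + 2 u^{2}$)
$o{\left(z,k \right)} = 6 k$ ($o{\left(z,k \right)} = - 2 \left(1 + 2 \left(-2\right)\right) k = - 2 \left(1 - 4\right) k = \left(-2\right) \left(-3\right) k = 6 k$)
$\left(o{\left(K,66 \right)} + 2768\right) \left(-792 - 4586\right) = \left(6 \cdot 66 + 2768\right) \left(-792 - 4586\right) = \left(396 + 2768\right) \left(-5378\right) = 3164 \left(-5378\right) = -17015992$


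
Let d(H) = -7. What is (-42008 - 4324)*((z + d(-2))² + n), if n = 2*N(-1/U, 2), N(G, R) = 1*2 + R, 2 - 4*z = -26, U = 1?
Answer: -370656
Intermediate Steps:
z = 7 (z = ½ - ¼*(-26) = ½ + 13/2 = 7)
N(G, R) = 2 + R
n = 8 (n = 2*(2 + 2) = 2*4 = 8)
(-42008 - 4324)*((z + d(-2))² + n) = (-42008 - 4324)*((7 - 7)² + 8) = -46332*(0² + 8) = -46332*(0 + 8) = -46332*8 = -370656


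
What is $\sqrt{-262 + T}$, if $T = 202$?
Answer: $2 i \sqrt{15} \approx 7.746 i$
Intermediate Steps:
$\sqrt{-262 + T} = \sqrt{-262 + 202} = \sqrt{-60} = 2 i \sqrt{15}$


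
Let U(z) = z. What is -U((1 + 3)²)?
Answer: -16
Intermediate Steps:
-U((1 + 3)²) = -(1 + 3)² = -1*4² = -1*16 = -16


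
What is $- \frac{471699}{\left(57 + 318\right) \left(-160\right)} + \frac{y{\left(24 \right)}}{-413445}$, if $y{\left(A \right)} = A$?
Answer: $\frac{4333781179}{551260000} \approx 7.8616$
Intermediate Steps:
$- \frac{471699}{\left(57 + 318\right) \left(-160\right)} + \frac{y{\left(24 \right)}}{-413445} = - \frac{471699}{\left(57 + 318\right) \left(-160\right)} + \frac{24}{-413445} = - \frac{471699}{375 \left(-160\right)} + 24 \left(- \frac{1}{413445}\right) = - \frac{471699}{-60000} - \frac{8}{137815} = \left(-471699\right) \left(- \frac{1}{60000}\right) - \frac{8}{137815} = \frac{157233}{20000} - \frac{8}{137815} = \frac{4333781179}{551260000}$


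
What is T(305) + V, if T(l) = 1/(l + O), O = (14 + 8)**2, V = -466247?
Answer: -367868882/789 ≈ -4.6625e+5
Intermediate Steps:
O = 484 (O = 22**2 = 484)
T(l) = 1/(484 + l) (T(l) = 1/(l + 484) = 1/(484 + l))
T(305) + V = 1/(484 + 305) - 466247 = 1/789 - 466247 = -367868882/789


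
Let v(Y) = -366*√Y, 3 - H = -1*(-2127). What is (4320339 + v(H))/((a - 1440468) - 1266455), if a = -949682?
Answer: -4320339/3656605 + 2196*I*√59/3656605 ≈ -1.1815 + 0.004613*I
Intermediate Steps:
H = -2124 (H = 3 - (-1)*(-2127) = 3 - 1*2127 = 3 - 2127 = -2124)
(4320339 + v(H))/((a - 1440468) - 1266455) = (4320339 - 2196*I*√59)/((-949682 - 1440468) - 1266455) = (4320339 - 2196*I*√59)/(-2390150 - 1266455) = (4320339 - 2196*I*√59)/(-3656605) = (4320339 - 2196*I*√59)*(-1/3656605) = -4320339/3656605 + 2196*I*√59/3656605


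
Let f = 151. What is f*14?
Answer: 2114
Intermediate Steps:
f*14 = 151*14 = 2114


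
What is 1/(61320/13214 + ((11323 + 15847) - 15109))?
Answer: 6607/79717687 ≈ 8.2880e-5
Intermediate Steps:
1/(61320/13214 + ((11323 + 15847) - 15109)) = 1/(61320*(1/13214) + (27170 - 15109)) = 1/(30660/6607 + 12061) = 1/(79717687/6607) = 6607/79717687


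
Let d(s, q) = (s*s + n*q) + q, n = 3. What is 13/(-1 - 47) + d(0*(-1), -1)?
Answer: -205/48 ≈ -4.2708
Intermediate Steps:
d(s, q) = s**2 + 4*q (d(s, q) = (s*s + 3*q) + q = (s**2 + 3*q) + q = s**2 + 4*q)
13/(-1 - 47) + d(0*(-1), -1) = 13/(-1 - 47) + ((0*(-1))**2 + 4*(-1)) = 13/(-48) + (0**2 - 4) = 13*(-1/48) + (0 - 4) = -13/48 - 4 = -205/48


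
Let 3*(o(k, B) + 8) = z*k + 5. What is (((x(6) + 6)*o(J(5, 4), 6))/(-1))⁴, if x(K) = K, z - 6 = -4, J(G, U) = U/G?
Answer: 14666178816/625 ≈ 2.3466e+7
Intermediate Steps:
z = 2 (z = 6 - 4 = 2)
o(k, B) = -19/3 + 2*k/3 (o(k, B) = -8 + (2*k + 5)/3 = -8 + (5 + 2*k)/3 = -8 + (5/3 + 2*k/3) = -19/3 + 2*k/3)
(((x(6) + 6)*o(J(5, 4), 6))/(-1))⁴ = (((6 + 6)*(-19/3 + 2*(4/5)/3))/(-1))⁴ = ((12*(-19/3 + 2*(4*(⅕))/3))*(-1))⁴ = ((12*(-19/3 + (⅔)*(⅘)))*(-1))⁴ = ((12*(-19/3 + 8/15))*(-1))⁴ = ((12*(-29/5))*(-1))⁴ = (-348/5*(-1))⁴ = (348/5)⁴ = 14666178816/625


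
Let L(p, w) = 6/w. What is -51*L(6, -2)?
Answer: 153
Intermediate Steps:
-51*L(6, -2) = -306/(-2) = -306*(-1)/2 = -51*(-3) = 153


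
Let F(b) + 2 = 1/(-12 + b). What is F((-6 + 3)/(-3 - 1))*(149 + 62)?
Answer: -19834/45 ≈ -440.76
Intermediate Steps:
F(b) = -2 + 1/(-12 + b)
F((-6 + 3)/(-3 - 1))*(149 + 62) = ((25 - 2*(-6 + 3)/(-3 - 1))/(-12 + (-6 + 3)/(-3 - 1)))*(149 + 62) = ((25 - (-6)/(-4))/(-12 - 3/(-4)))*211 = ((25 - (-6)*(-1)/4)/(-12 - 3*(-¼)))*211 = ((25 - 2*¾)/(-12 + ¾))*211 = ((25 - 3/2)/(-45/4))*211 = -4/45*47/2*211 = -94/45*211 = -19834/45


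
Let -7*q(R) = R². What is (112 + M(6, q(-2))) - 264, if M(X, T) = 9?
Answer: -143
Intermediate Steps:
q(R) = -R²/7
(112 + M(6, q(-2))) - 264 = (112 + 9) - 264 = 121 - 264 = -143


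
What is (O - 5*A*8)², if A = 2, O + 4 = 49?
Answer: 1225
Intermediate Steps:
O = 45 (O = -4 + 49 = 45)
(O - 5*A*8)² = (45 - 5*2*8)² = (45 - 10*8)² = (45 - 80)² = (-35)² = 1225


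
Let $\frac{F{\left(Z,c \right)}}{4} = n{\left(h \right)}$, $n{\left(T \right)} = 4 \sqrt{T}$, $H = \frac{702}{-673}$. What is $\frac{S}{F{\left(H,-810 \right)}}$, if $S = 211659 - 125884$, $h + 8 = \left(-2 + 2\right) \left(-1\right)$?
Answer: $- \frac{85775 i \sqrt{2}}{64} \approx - 1895.4 i$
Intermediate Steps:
$H = - \frac{702}{673}$ ($H = 702 \left(- \frac{1}{673}\right) = - \frac{702}{673} \approx -1.0431$)
$h = -8$ ($h = -8 + \left(-2 + 2\right) \left(-1\right) = -8 + 0 \left(-1\right) = -8 + 0 = -8$)
$S = 85775$
$F{\left(Z,c \right)} = 32 i \sqrt{2}$ ($F{\left(Z,c \right)} = 4 \cdot 4 \sqrt{-8} = 4 \cdot 4 \cdot 2 i \sqrt{2} = 4 \cdot 8 i \sqrt{2} = 32 i \sqrt{2}$)
$\frac{S}{F{\left(H,-810 \right)}} = \frac{85775}{32 i \sqrt{2}} = 85775 \left(- \frac{i \sqrt{2}}{64}\right) = - \frac{85775 i \sqrt{2}}{64}$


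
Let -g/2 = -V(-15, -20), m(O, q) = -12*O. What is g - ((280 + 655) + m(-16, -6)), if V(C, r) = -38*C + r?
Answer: -27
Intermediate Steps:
V(C, r) = r - 38*C
g = 1100 (g = -(-2)*(-20 - 38*(-15)) = -(-2)*(-20 + 570) = -(-2)*550 = -2*(-550) = 1100)
g - ((280 + 655) + m(-16, -6)) = 1100 - ((280 + 655) - 12*(-16)) = 1100 - (935 + 192) = 1100 - 1*1127 = 1100 - 1127 = -27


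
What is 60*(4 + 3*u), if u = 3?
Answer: 780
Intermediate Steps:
60*(4 + 3*u) = 60*(4 + 3*3) = 60*(4 + 9) = 60*13 = 780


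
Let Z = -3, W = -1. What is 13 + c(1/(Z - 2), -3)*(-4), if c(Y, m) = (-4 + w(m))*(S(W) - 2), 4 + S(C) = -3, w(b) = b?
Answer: -239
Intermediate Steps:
S(C) = -7 (S(C) = -4 - 3 = -7)
c(Y, m) = 36 - 9*m (c(Y, m) = (-4 + m)*(-7 - 2) = (-4 + m)*(-9) = 36 - 9*m)
13 + c(1/(Z - 2), -3)*(-4) = 13 + (36 - 9*(-3))*(-4) = 13 + (36 + 27)*(-4) = 13 + 63*(-4) = 13 - 252 = -239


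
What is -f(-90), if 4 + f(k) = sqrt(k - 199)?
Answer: 4 - 17*I ≈ 4.0 - 17.0*I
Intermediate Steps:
f(k) = -4 + sqrt(-199 + k) (f(k) = -4 + sqrt(k - 199) = -4 + sqrt(-199 + k))
-f(-90) = -(-4 + sqrt(-199 - 90)) = -(-4 + sqrt(-289)) = -(-4 + 17*I) = 4 - 17*I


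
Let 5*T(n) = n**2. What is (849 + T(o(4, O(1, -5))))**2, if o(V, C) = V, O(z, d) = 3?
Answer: 18156121/25 ≈ 7.2625e+5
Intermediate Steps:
T(n) = n**2/5
(849 + T(o(4, O(1, -5))))**2 = (849 + (1/5)*4**2)**2 = (849 + (1/5)*16)**2 = (849 + 16/5)**2 = (4261/5)**2 = 18156121/25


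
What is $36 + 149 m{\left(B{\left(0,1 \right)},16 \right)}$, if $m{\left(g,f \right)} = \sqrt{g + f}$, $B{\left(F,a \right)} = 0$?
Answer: $632$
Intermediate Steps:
$m{\left(g,f \right)} = \sqrt{f + g}$
$36 + 149 m{\left(B{\left(0,1 \right)},16 \right)} = 36 + 149 \sqrt{16 + 0} = 36 + 149 \sqrt{16} = 36 + 149 \cdot 4 = 36 + 596 = 632$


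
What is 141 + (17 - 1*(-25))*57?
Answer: 2535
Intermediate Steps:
141 + (17 - 1*(-25))*57 = 141 + (17 + 25)*57 = 141 + 42*57 = 141 + 2394 = 2535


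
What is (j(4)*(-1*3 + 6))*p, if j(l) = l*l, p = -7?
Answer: -336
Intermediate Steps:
j(l) = l²
(j(4)*(-1*3 + 6))*p = (4²*(-1*3 + 6))*(-7) = (16*(-3 + 6))*(-7) = (16*3)*(-7) = 48*(-7) = -336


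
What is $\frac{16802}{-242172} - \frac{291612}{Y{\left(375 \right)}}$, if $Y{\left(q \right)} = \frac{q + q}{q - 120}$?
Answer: $- \frac{9681816787}{97650} \approx -99148.0$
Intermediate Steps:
$Y{\left(q \right)} = \frac{2 q}{-120 + q}$
$\frac{16802}{-242172} - \frac{291612}{Y{\left(375 \right)}} = \frac{16802}{-242172} - \frac{291612}{2 \cdot 375 \frac{1}{-120 + 375}} = 16802 \left(- \frac{1}{242172}\right) - \frac{291612}{2 \cdot 375 \cdot \frac{1}{255}} = - \frac{271}{3906} - \frac{291612}{2 \cdot 375 \cdot \frac{1}{255}} = - \frac{271}{3906} - \frac{291612}{\frac{50}{17}} = - \frac{271}{3906} - \frac{2478702}{25} = - \frac{9681816787}{97650}$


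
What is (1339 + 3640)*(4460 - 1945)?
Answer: 12522185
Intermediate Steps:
(1339 + 3640)*(4460 - 1945) = 4979*2515 = 12522185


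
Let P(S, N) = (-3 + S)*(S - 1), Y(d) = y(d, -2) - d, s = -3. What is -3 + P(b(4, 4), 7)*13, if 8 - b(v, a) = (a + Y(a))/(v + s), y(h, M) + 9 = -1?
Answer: 3312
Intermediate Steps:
y(h, M) = -10 (y(h, M) = -9 - 1 = -10)
Y(d) = -10 - d
b(v, a) = 8 + 10/(-3 + v) (b(v, a) = 8 - (a + (-10 - a))/(v - 3) = 8 - (-10)/(-3 + v) = 8 + 10/(-3 + v))
P(S, N) = (-1 + S)*(-3 + S) (P(S, N) = (-3 + S)*(-1 + S) = (-1 + S)*(-3 + S))
-3 + P(b(4, 4), 7)*13 = -3 + (3 + (2*(-7 + 4*4)/(-3 + 4))² - 8*(-7 + 4*4)/(-3 + 4))*13 = -3 + (3 + (2*(-7 + 16)/1)² - 8*(-7 + 16)/1)*13 = -3 + (3 + (2*1*9)² - 8*9)*13 = -3 + (3 + 18² - 4*18)*13 = -3 + (3 + 324 - 72)*13 = -3 + 255*13 = -3 + 3315 = 3312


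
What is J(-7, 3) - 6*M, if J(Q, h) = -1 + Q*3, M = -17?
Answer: 80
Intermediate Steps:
J(Q, h) = -1 + 3*Q
J(-7, 3) - 6*M = (-1 + 3*(-7)) - 6*(-17) = (-1 - 21) + 102 = -22 + 102 = 80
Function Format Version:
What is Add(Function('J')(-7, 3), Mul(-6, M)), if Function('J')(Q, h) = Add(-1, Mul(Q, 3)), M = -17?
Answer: 80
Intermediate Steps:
Function('J')(Q, h) = Add(-1, Mul(3, Q))
Add(Function('J')(-7, 3), Mul(-6, M)) = Add(Add(-1, Mul(3, -7)), Mul(-6, -17)) = Add(Add(-1, -21), 102) = Add(-22, 102) = 80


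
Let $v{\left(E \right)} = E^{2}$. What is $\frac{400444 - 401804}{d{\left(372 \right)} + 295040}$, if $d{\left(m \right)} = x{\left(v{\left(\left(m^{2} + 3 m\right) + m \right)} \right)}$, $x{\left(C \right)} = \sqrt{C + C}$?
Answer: $- \frac{195925}{23398559} + \frac{371535 \sqrt{2}}{93594236} \approx -0.0027595$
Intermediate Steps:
$x{\left(C \right)} = \sqrt{2} \sqrt{C}$ ($x{\left(C \right)} = \sqrt{2 C} = \sqrt{2} \sqrt{C}$)
$d{\left(m \right)} = \sqrt{2} \sqrt{\left(m^{2} + 4 m\right)^{2}}$ ($d{\left(m \right)} = \sqrt{2} \sqrt{\left(\left(m^{2} + 3 m\right) + m\right)^{2}} = \sqrt{2} \sqrt{\left(m^{2} + 4 m\right)^{2}}$)
$\frac{400444 - 401804}{d{\left(372 \right)} + 295040} = \frac{400444 - 401804}{\sqrt{2} \sqrt{372^{2} \left(4 + 372\right)^{2}} + 295040} = - \frac{1360}{\sqrt{2} \sqrt{138384 \cdot 376^{2}} + 295040} = - \frac{1360}{\sqrt{2} \sqrt{138384 \cdot 141376} + 295040} = - \frac{1360}{\sqrt{2} \sqrt{19564176384} + 295040} = - \frac{1360}{\sqrt{2} \cdot 139872 + 295040} = - \frac{1360}{139872 \sqrt{2} + 295040} = - \frac{1360}{295040 + 139872 \sqrt{2}}$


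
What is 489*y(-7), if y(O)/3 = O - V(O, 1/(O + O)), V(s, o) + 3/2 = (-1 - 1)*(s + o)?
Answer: -403425/14 ≈ -28816.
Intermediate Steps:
V(s, o) = -3/2 - 2*o - 2*s (V(s, o) = -3/2 + (-1 - 1)*(s + o) = -3/2 - 2*(o + s) = -3/2 + (-2*o - 2*s) = -3/2 - 2*o - 2*s)
y(O) = 9/2 + 3/O + 9*O (y(O) = 3*(O - (-3/2 - 2/(O + O) - 2*O)) = 3*(O - (-3/2 - 2*1/(2*O) - 2*O)) = 3*(O - (-3/2 - 1/O - 2*O)) = 3*(O + (3/2 + 1/O + 2*O)) = 3*(3/2 + 1/O + 3*O) = 9/2 + 3/O + 9*O)
489*y(-7) = 489*(9/2 + 3/(-7) + 9*(-7)) = 489*(9/2 + 3*(-1/7) - 63) = 489*(9/2 - 3/7 - 63) = 489*(-825/14) = -403425/14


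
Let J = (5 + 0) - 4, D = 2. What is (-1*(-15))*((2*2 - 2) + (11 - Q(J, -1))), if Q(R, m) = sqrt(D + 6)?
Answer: 195 - 30*sqrt(2) ≈ 152.57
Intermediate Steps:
J = 1 (J = 5 - 4 = 1)
Q(R, m) = 2*sqrt(2) (Q(R, m) = sqrt(2 + 6) = sqrt(8) = 2*sqrt(2))
(-1*(-15))*((2*2 - 2) + (11 - Q(J, -1))) = (-1*(-15))*((2*2 - 2) + (11 - 2*sqrt(2))) = 15*((4 - 2) + (11 - 2*sqrt(2))) = 15*(2 + (11 - 2*sqrt(2))) = 15*(13 - 2*sqrt(2)) = 195 - 30*sqrt(2)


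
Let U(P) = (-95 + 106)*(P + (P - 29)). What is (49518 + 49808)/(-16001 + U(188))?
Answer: -49663/6092 ≈ -8.1522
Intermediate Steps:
U(P) = -319 + 22*P (U(P) = 11*(P + (-29 + P)) = 11*(-29 + 2*P) = -319 + 22*P)
(49518 + 49808)/(-16001 + U(188)) = (49518 + 49808)/(-16001 + (-319 + 22*188)) = 99326/(-16001 + (-319 + 4136)) = 99326/(-16001 + 3817) = 99326/(-12184) = 99326*(-1/12184) = -49663/6092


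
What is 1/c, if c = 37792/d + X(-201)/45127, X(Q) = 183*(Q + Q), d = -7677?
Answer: -346439979/2270205766 ≈ -0.15260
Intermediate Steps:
X(Q) = 366*Q (X(Q) = 183*(2*Q) = 366*Q)
c = -2270205766/346439979 (c = 37792/(-7677) + (366*(-201))/45127 = 37792*(-1/7677) - 73566*1/45127 = -37792/7677 - 73566/45127 = -2270205766/346439979 ≈ -6.5530)
1/c = 1/(-2270205766/346439979) = -346439979/2270205766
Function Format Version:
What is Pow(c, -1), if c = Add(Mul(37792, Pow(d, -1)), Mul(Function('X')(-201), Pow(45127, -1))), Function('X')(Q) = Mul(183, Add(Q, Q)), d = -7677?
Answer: Rational(-346439979, 2270205766) ≈ -0.15260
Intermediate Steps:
Function('X')(Q) = Mul(366, Q) (Function('X')(Q) = Mul(183, Mul(2, Q)) = Mul(366, Q))
c = Rational(-2270205766, 346439979) (c = Add(Mul(37792, Pow(-7677, -1)), Mul(Mul(366, -201), Pow(45127, -1))) = Add(Mul(37792, Rational(-1, 7677)), Mul(-73566, Rational(1, 45127))) = Add(Rational(-37792, 7677), Rational(-73566, 45127)) = Rational(-2270205766, 346439979) ≈ -6.5530)
Pow(c, -1) = Pow(Rational(-2270205766, 346439979), -1) = Rational(-346439979, 2270205766)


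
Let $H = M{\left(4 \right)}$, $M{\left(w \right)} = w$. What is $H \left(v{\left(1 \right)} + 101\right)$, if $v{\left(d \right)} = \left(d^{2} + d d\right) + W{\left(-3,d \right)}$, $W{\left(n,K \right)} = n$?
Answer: $400$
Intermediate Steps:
$v{\left(d \right)} = -3 + 2 d^{2}$ ($v{\left(d \right)} = \left(d^{2} + d d\right) - 3 = \left(d^{2} + d^{2}\right) - 3 = 2 d^{2} - 3 = -3 + 2 d^{2}$)
$H = 4$
$H \left(v{\left(1 \right)} + 101\right) = 4 \left(\left(-3 + 2 \cdot 1^{2}\right) + 101\right) = 4 \left(\left(-3 + 2 \cdot 1\right) + 101\right) = 4 \left(\left(-3 + 2\right) + 101\right) = 4 \left(-1 + 101\right) = 4 \cdot 100 = 400$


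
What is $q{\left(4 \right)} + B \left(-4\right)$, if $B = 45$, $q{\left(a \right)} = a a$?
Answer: $-164$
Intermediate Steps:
$q{\left(a \right)} = a^{2}$
$q{\left(4 \right)} + B \left(-4\right) = 4^{2} + 45 \left(-4\right) = 16 - 180 = -164$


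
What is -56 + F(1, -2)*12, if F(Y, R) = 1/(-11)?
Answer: -628/11 ≈ -57.091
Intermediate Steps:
F(Y, R) = -1/11
-56 + F(1, -2)*12 = -56 - 1/11*12 = -56 - 12/11 = -628/11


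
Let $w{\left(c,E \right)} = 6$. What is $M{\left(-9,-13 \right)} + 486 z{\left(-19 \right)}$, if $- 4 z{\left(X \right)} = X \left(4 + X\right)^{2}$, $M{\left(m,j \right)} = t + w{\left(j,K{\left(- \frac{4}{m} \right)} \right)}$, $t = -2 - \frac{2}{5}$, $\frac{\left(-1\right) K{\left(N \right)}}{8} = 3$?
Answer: $\frac{5194161}{10} \approx 5.1942 \cdot 10^{5}$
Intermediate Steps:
$K{\left(N \right)} = -24$ ($K{\left(N \right)} = \left(-8\right) 3 = -24$)
$t = - \frac{12}{5}$ ($t = -2 - \frac{2}{5} = - \frac{12}{5} \approx -2.4$)
$M{\left(m,j \right)} = \frac{18}{5}$ ($M{\left(m,j \right)} = - \frac{12}{5} + 6 = \frac{18}{5}$)
$z{\left(X \right)} = - \frac{X \left(4 + X\right)^{2}}{4}$
$M{\left(-9,-13 \right)} + 486 z{\left(-19 \right)} = \frac{18}{5} + 486 \left(\left(- \frac{1}{4}\right) \left(-19\right) \left(4 - 19\right)^{2}\right) = \frac{18}{5} + 486 \left(\left(- \frac{1}{4}\right) \left(-19\right) \left(-15\right)^{2}\right) = \frac{18}{5} + 486 \left(\left(- \frac{1}{4}\right) \left(-19\right) 225\right) = \frac{18}{5} + 486 \cdot \frac{4275}{4} = \frac{18}{5} + \frac{1038825}{2} = \frac{5194161}{10}$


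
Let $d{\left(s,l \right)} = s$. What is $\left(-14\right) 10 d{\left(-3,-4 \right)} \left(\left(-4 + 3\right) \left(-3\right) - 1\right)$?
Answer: $840$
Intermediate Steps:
$\left(-14\right) 10 d{\left(-3,-4 \right)} \left(\left(-4 + 3\right) \left(-3\right) - 1\right) = \left(-14\right) 10 \left(-3\right) \left(\left(-4 + 3\right) \left(-3\right) - 1\right) = \left(-140\right) \left(-3\right) \left(\left(-1\right) \left(-3\right) - 1\right) = 420 \left(3 - 1\right) = 420 \cdot 2 = 840$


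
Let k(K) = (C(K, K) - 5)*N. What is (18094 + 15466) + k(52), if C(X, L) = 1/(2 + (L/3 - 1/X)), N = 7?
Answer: 101011917/3013 ≈ 33525.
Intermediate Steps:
C(X, L) = 1/(2 - 1/X + L/3) (C(X, L) = 1/(2 + (L*(⅓) - 1/X)) = 1/(2 + (L/3 - 1/X)) = 1/(2 + (-1/X + L/3)) = 1/(2 - 1/X + L/3))
k(K) = -35 + 21*K/(-3 + K² + 6*K) (k(K) = (3*K/(-3 + 6*K + K*K) - 5)*7 = (3*K/(-3 + 6*K + K²) - 5)*7 = (3*K/(-3 + K² + 6*K) - 5)*7 = (-5 + 3*K/(-3 + K² + 6*K))*7 = -35 + 21*K/(-3 + K² + 6*K))
(18094 + 15466) + k(52) = (18094 + 15466) + 7*(15 - 27*52 - 5*52²)/(-3 + 52² + 6*52) = 33560 + 7*(15 - 1404 - 5*2704)/(-3 + 2704 + 312) = 33560 + 7*(15 - 1404 - 13520)/3013 = 33560 + 7*(1/3013)*(-14909) = 33560 - 104363/3013 = 101011917/3013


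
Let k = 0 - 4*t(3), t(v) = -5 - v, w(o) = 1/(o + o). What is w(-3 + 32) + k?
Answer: 1857/58 ≈ 32.017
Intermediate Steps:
w(o) = 1/(2*o)
k = 32 (k = 0 - 4*(-5 - 1*3) = 0 - 4*(-5 - 3) = 0 - 4*(-8) = 0 + 32 = 32)
w(-3 + 32) + k = 1/(2*(-3 + 32)) + 32 = (½)/29 + 32 = (½)*(1/29) + 32 = 1/58 + 32 = 1857/58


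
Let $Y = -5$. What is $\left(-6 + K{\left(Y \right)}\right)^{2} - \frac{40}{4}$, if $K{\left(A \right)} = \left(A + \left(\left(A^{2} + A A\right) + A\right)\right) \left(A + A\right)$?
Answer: $164826$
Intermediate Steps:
$K{\left(A \right)} = 2 A \left(2 A + 2 A^{2}\right)$ ($K{\left(A \right)} = \left(A + \left(\left(A^{2} + A^{2}\right) + A\right)\right) 2 A = \left(A + \left(2 A^{2} + A\right)\right) 2 A = \left(A + \left(A + 2 A^{2}\right)\right) 2 A = \left(2 A + 2 A^{2}\right) 2 A = 2 A \left(2 A + 2 A^{2}\right)$)
$\left(-6 + K{\left(Y \right)}\right)^{2} - \frac{40}{4} = \left(-6 + 4 \left(-5\right)^{2} \left(1 - 5\right)\right)^{2} - \frac{40}{4} = \left(-6 + 4 \cdot 25 \left(-4\right)\right)^{2} - 10 = \left(-6 - 400\right)^{2} - 10 = \left(-406\right)^{2} - 10 = 164836 - 10 = 164826$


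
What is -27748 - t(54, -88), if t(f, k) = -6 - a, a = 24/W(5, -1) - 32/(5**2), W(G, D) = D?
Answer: -694182/25 ≈ -27767.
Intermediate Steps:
a = -632/25 (a = 24/(-1) - 32/(5**2) = 24*(-1) - 32/25 = -24 - 32*1/25 = -24 - 32/25 = -632/25 ≈ -25.280)
t(f, k) = 482/25 (t(f, k) = -6 - 1*(-632/25) = -6 + 632/25 = 482/25)
-27748 - t(54, -88) = -27748 - 1*482/25 = -27748 - 482/25 = -694182/25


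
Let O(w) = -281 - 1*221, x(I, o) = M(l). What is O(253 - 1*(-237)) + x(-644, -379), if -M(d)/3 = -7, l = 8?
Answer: -481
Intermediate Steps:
M(d) = 21 (M(d) = -3*(-7) = 21)
x(I, o) = 21
O(w) = -502 (O(w) = -281 - 221 = -502)
O(253 - 1*(-237)) + x(-644, -379) = -502 + 21 = -481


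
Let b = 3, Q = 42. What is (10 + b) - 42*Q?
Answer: -1751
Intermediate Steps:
(10 + b) - 42*Q = (10 + 3) - 42*42 = 13 - 1764 = -1751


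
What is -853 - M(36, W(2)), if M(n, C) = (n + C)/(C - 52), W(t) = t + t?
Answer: -5113/6 ≈ -852.17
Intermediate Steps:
W(t) = 2*t
M(n, C) = (C + n)/(-52 + C)
-853 - M(36, W(2)) = -853 - (2*2 + 36)/(-52 + 2*2) = -853 - (4 + 36)/(-52 + 4) = -853 - 40/(-48) = -853 - (-1)*40/48 = -853 - 1*(-5/6) = -853 + 5/6 = -5113/6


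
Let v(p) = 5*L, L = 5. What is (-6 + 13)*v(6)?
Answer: 175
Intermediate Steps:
v(p) = 25 (v(p) = 5*5 = 25)
(-6 + 13)*v(6) = (-6 + 13)*25 = 7*25 = 175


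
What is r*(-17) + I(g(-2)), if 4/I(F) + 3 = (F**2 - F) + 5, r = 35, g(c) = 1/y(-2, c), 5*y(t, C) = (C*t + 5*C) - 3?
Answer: -34429/58 ≈ -593.60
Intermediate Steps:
y(t, C) = -3/5 + C + C*t/5 (y(t, C) = ((C*t + 5*C) - 3)/5 = ((5*C + C*t) - 3)/5 = (-3 + 5*C + C*t)/5 = -3/5 + C + C*t/5)
g(c) = 1/(-3/5 + 3*c/5) (g(c) = 1/(-3/5 + c + (1/5)*c*(-2)) = 1/(-3/5 + c - 2*c/5) = 1/(-3/5 + 3*c/5))
I(F) = 4/(2 + F**2 - F) (I(F) = 4/(-3 + ((F**2 - F) + 5)) = 4/(-3 + (5 + F**2 - F)) = 4/(2 + F**2 - F))
r*(-17) + I(g(-2)) = 35*(-17) + 4/(2 + (5/(3*(-1 - 2)))**2 - 5/(3*(-1 - 2))) = -595 + 4/(2 + ((5/3)/(-3))**2 - 5/(3*(-3))) = -595 + 4/(2 + ((5/3)*(-1/3))**2 - 5*(-1)/(3*3)) = -595 + 4/(2 + (-5/9)**2 - 1*(-5/9)) = -595 + 4/(2 + 25/81 + 5/9) = -595 + 4/(232/81) = -595 + 4*(81/232) = -595 + 81/58 = -34429/58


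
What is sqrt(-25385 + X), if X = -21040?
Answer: 5*I*sqrt(1857) ≈ 215.46*I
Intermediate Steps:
sqrt(-25385 + X) = sqrt(-25385 - 21040) = sqrt(-46425) = 5*I*sqrt(1857)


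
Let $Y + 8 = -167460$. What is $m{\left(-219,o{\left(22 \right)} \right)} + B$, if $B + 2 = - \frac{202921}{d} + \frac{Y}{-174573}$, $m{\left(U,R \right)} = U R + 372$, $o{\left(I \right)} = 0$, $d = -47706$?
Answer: $\frac{148801913581}{396579978} \approx 375.21$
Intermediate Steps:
$Y = -167468$ ($Y = -8 - 167460 = -167468$)
$m{\left(U,R \right)} = 372 + R U$ ($m{\left(U,R \right)} = R U + 372 = 372 + R U$)
$B = \frac{1274161765}{396579978}$ ($B = -2 - \left(- \frac{202921}{47706} - \frac{23924}{24939}\right) = -2 - - \frac{2067321721}{396579978} = -2 + \left(\frac{202921}{47706} + \frac{23924}{24939}\right) = -2 + \frac{2067321721}{396579978} = \frac{1274161765}{396579978} \approx 3.2129$)
$m{\left(-219,o{\left(22 \right)} \right)} + B = \left(372 + 0 \left(-219\right)\right) + \frac{1274161765}{396579978} = \left(372 + 0\right) + \frac{1274161765}{396579978} = 372 + \frac{1274161765}{396579978} = \frac{148801913581}{396579978}$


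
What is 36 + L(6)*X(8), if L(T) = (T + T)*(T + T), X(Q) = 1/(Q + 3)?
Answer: 540/11 ≈ 49.091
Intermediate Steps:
X(Q) = 1/(3 + Q)
L(T) = 4*T² (L(T) = (2*T)*(2*T) = 4*T²)
36 + L(6)*X(8) = 36 + (4*6²)/(3 + 8) = 36 + (4*36)/11 = 36 + 144*(1/11) = 36 + 144/11 = 540/11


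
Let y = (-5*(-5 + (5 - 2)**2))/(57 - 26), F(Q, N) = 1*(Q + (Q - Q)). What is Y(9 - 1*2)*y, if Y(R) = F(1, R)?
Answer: -20/31 ≈ -0.64516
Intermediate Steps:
F(Q, N) = Q (F(Q, N) = 1*(Q + 0) = 1*Q = Q)
Y(R) = 1
y = -20/31 (y = -5*(-5 + 3**2)/31 = -5*(-5 + 9)*(1/31) = -5*4*(1/31) = -20*1/31 = -20/31 ≈ -0.64516)
Y(9 - 1*2)*y = 1*(-20/31) = -20/31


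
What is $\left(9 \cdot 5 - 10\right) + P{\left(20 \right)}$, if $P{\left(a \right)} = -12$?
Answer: $23$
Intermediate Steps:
$\left(9 \cdot 5 - 10\right) + P{\left(20 \right)} = \left(9 \cdot 5 - 10\right) - 12 = \left(45 - 10\right) - 12 = 35 - 12 = 23$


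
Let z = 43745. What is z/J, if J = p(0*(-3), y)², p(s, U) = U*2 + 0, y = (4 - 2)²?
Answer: 43745/64 ≈ 683.52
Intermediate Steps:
y = 4 (y = 2² = 4)
p(s, U) = 2*U (p(s, U) = 2*U + 0 = 2*U)
J = 64 (J = (2*4)² = 8² = 64)
z/J = 43745/64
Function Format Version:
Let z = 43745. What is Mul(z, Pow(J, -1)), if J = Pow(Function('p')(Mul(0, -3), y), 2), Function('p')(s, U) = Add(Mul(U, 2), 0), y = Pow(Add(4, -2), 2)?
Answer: Rational(43745, 64) ≈ 683.52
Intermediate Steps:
y = 4 (y = Pow(2, 2) = 4)
Function('p')(s, U) = Mul(2, U) (Function('p')(s, U) = Add(Mul(2, U), 0) = Mul(2, U))
J = 64 (J = Pow(Mul(2, 4), 2) = Pow(8, 2) = 64)
Mul(z, Pow(J, -1)) = Mul(43745, Pow(64, -1)) = Mul(43745, Rational(1, 64)) = Rational(43745, 64)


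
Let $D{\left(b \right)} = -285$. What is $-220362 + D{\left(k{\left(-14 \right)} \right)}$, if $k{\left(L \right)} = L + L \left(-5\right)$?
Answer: $-220647$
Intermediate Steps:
$k{\left(L \right)} = - 4 L$ ($k{\left(L \right)} = L - 5 L = - 4 L$)
$-220362 + D{\left(k{\left(-14 \right)} \right)} = -220362 - 285 = -220647$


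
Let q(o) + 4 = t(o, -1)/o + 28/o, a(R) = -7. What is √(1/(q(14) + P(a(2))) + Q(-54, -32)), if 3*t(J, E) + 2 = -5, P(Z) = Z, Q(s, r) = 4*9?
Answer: √108570/55 ≈ 5.9909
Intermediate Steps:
Q(s, r) = 36
t(J, E) = -7/3 (t(J, E) = -⅔ + (⅓)*(-5) = -⅔ - 5/3 = -7/3)
q(o) = -4 + 77/(3*o) (q(o) = -4 + (-7/(3*o) + 28/o) = -4 + 77/(3*o))
√(1/(q(14) + P(a(2))) + Q(-54, -32)) = √(1/((-4 + (77/3)/14) - 7) + 36) = √(1/((-4 + (77/3)*(1/14)) - 7) + 36) = √(1/((-4 + 11/6) - 7) + 36) = √(1/(-13/6 - 7) + 36) = √(1/(-55/6) + 36) = √(-6/55 + 36) = √(1974/55) = √108570/55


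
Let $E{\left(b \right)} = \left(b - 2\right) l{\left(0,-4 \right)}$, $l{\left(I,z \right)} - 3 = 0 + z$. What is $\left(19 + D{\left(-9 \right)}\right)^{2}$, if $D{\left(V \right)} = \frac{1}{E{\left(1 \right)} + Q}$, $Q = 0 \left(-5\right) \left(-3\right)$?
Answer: $400$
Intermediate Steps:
$l{\left(I,z \right)} = 3 + z$ ($l{\left(I,z \right)} = 3 + \left(0 + z\right) = 3 + z$)
$E{\left(b \right)} = 2 - b$ ($E{\left(b \right)} = \left(b - 2\right) \left(3 - 4\right) = \left(-2 + b\right) \left(-1\right) = 2 - b$)
$Q = 0$ ($Q = 0 \left(-3\right) = 0$)
$D{\left(V \right)} = 1$ ($D{\left(V \right)} = \frac{1}{\left(2 - 1\right) + 0} = \frac{1}{1 + 0} = 1^{-1} = 1$)
$\left(19 + D{\left(-9 \right)}\right)^{2} = \left(19 + 1\right)^{2} = 20^{2} = 400$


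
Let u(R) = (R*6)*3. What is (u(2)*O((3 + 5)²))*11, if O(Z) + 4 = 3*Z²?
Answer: 4864464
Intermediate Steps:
u(R) = 18*R (u(R) = (6*R)*3 = 18*R)
O(Z) = -4 + 3*Z²
(u(2)*O((3 + 5)²))*11 = ((18*2)*(-4 + 3*((3 + 5)²)²))*11 = (36*(-4 + 3*(8²)²))*11 = (36*(-4 + 3*64²))*11 = (36*(-4 + 3*4096))*11 = (36*(-4 + 12288))*11 = (36*12284)*11 = 442224*11 = 4864464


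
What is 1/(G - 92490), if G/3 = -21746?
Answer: -1/157728 ≈ -6.3400e-6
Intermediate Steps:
G = -65238 (G = 3*(-21746) = -65238)
1/(G - 92490) = 1/(-65238 - 92490) = 1/(-157728) = -1/157728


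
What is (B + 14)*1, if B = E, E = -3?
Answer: 11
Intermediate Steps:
B = -3
(B + 14)*1 = (-3 + 14)*1 = 11*1 = 11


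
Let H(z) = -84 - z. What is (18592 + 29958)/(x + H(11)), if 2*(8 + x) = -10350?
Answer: -24275/2639 ≈ -9.1986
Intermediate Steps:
x = -5183 (x = -8 + (1/2)*(-10350) = -8 - 5175 = -5183)
(18592 + 29958)/(x + H(11)) = (18592 + 29958)/(-5183 + (-84 - 1*11)) = 48550/(-5183 + (-84 - 11)) = 48550/(-5183 - 95) = 48550/(-5278) = 48550*(-1/5278) = -24275/2639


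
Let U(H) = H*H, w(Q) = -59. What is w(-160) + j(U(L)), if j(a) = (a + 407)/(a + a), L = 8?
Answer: -7081/128 ≈ -55.320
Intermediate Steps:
U(H) = H**2
j(a) = (407 + a)/(2*a) (j(a) = (407 + a)/((2*a)) = (407 + a)*(1/(2*a)) = (407 + a)/(2*a))
w(-160) + j(U(L)) = -59 + (407 + 8**2)/(2*(8**2)) = -59 + (1/2)*(407 + 64)/64 = -59 + (1/2)*(1/64)*471 = -59 + 471/128 = -7081/128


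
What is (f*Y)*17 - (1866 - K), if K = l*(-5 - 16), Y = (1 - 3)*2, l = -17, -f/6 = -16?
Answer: -8037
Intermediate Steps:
f = 96 (f = -6*(-16) = 96)
Y = -4 (Y = -2*2 = -4)
K = 357 (K = -17*(-5 - 16) = -17*(-21) = 357)
(f*Y)*17 - (1866 - K) = (96*(-4))*17 - (1866 - 1*357) = -384*17 - (1866 - 357) = -6528 - 1*1509 = -6528 - 1509 = -8037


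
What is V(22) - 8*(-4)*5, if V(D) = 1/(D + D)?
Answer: 7041/44 ≈ 160.02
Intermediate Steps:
V(D) = 1/(2*D)
V(22) - 8*(-4)*5 = (½)/22 - 8*(-4)*5 = (½)*(1/22) - (-32)*5 = 1/44 - 1*(-160) = 1/44 + 160 = 7041/44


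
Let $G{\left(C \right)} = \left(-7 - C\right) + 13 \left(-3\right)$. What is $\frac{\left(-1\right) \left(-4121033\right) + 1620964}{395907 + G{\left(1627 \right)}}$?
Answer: $\frac{5741997}{394234} \approx 14.565$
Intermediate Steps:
$G{\left(C \right)} = -46 - C$ ($G{\left(C \right)} = \left(-7 - C\right) - 39 = -46 - C$)
$\frac{\left(-1\right) \left(-4121033\right) + 1620964}{395907 + G{\left(1627 \right)}} = \frac{\left(-1\right) \left(-4121033\right) + 1620964}{395907 - 1673} = \frac{4121033 + 1620964}{395907 - 1673} = \frac{5741997}{395907 - 1673} = \frac{5741997}{394234}$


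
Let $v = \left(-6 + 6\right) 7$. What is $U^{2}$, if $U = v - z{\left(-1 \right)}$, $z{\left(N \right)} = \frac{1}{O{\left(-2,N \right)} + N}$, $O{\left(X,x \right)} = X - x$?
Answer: $\frac{1}{4} \approx 0.25$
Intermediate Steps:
$v = 0$ ($v = 0 \cdot 7 = 0$)
$z{\left(N \right)} = - \frac{1}{2}$ ($z{\left(N \right)} = \frac{1}{\left(-2 - N\right) + N} = \frac{1}{-2} = - \frac{1}{2}$)
$U = \frac{1}{2}$ ($U = 0 - - \frac{1}{2} = 0 + \frac{1}{2} = \frac{1}{2} \approx 0.5$)
$U^{2} = \left(\frac{1}{2}\right)^{2} = \frac{1}{4}$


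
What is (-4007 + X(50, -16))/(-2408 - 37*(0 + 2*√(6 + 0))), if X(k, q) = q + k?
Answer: 1195873/720701 - 147001*√6/2882804 ≈ 1.5344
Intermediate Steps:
X(k, q) = k + q
(-4007 + X(50, -16))/(-2408 - 37*(0 + 2*√(6 + 0))) = (-4007 + (50 - 16))/(-2408 - 37*(0 + 2*√(6 + 0))) = (-4007 + 34)/(-2408 - 37*(0 + 2*√6)) = -3973/(-2408 - 74*√6)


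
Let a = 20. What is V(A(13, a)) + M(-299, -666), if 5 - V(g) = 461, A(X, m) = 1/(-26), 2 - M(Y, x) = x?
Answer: 212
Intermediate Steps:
M(Y, x) = 2 - x
A(X, m) = -1/26
V(g) = -456 (V(g) = 5 - 1*461 = 5 - 461 = -456)
V(A(13, a)) + M(-299, -666) = -456 + (2 - 1*(-666)) = -456 + (2 + 666) = -456 + 668 = 212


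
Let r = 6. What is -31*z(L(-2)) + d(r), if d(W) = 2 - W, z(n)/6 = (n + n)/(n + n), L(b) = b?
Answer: -190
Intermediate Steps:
z(n) = 6 (z(n) = 6*((n + n)/(n + n)) = 6*((2*n)/((2*n))) = 6*((2*n)*(1/(2*n))) = 6*1 = 6)
-31*z(L(-2)) + d(r) = -31*6 + (2 - 1*6) = -186 + (2 - 6) = -186 - 4 = -190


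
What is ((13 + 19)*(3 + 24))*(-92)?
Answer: -79488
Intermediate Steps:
((13 + 19)*(3 + 24))*(-92) = (32*27)*(-92) = 864*(-92) = -79488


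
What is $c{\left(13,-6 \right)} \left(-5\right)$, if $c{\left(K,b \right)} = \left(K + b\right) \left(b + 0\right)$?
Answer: $210$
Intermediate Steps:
$c{\left(K,b \right)} = b \left(K + b\right)$ ($c{\left(K,b \right)} = \left(K + b\right) b = b \left(K + b\right)$)
$c{\left(13,-6 \right)} \left(-5\right) = - 6 \left(13 - 6\right) \left(-5\right) = \left(-6\right) 7 \left(-5\right) = \left(-42\right) \left(-5\right) = 210$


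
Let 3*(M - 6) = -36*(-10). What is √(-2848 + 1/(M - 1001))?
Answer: 3*I*√9691115/175 ≈ 53.367*I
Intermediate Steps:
M = 126 (M = 6 + (-36*(-10))/3 = 6 + (⅓)*360 = 6 + 120 = 126)
√(-2848 + 1/(M - 1001)) = √(-2848 + 1/(126 - 1001)) = √(-2848 + 1/(-875)) = √(-2848 - 1/875) = √(-2492001/875) = 3*I*√9691115/175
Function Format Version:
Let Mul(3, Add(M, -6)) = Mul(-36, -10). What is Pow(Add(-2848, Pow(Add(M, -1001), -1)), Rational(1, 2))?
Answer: Mul(Rational(3, 175), I, Pow(9691115, Rational(1, 2))) ≈ Mul(53.367, I)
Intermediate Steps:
M = 126 (M = Add(6, Mul(Rational(1, 3), Mul(-36, -10))) = Add(6, Mul(Rational(1, 3), 360)) = Add(6, 120) = 126)
Pow(Add(-2848, Pow(Add(M, -1001), -1)), Rational(1, 2)) = Pow(Add(-2848, Pow(Add(126, -1001), -1)), Rational(1, 2)) = Pow(Add(-2848, Pow(-875, -1)), Rational(1, 2)) = Pow(Add(-2848, Rational(-1, 875)), Rational(1, 2)) = Pow(Rational(-2492001, 875), Rational(1, 2)) = Mul(Rational(3, 175), I, Pow(9691115, Rational(1, 2)))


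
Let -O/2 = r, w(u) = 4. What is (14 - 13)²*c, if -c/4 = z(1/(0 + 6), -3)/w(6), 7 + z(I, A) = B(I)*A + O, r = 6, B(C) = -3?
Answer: 10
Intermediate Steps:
O = -12 (O = -2*6 = -12)
z(I, A) = -19 - 3*A (z(I, A) = -7 + (-3*A - 12) = -7 + (-12 - 3*A) = -19 - 3*A)
c = 10 (c = -4*(-19 - 3*(-3))/4 = -4*(-19 + 9)/4 = -(-40)/4 = -4*(-5/2) = 10)
(14 - 13)²*c = (14 - 13)²*10 = 1²*10 = 1*10 = 10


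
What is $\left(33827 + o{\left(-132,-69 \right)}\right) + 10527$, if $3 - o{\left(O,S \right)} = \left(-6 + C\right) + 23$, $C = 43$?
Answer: $44297$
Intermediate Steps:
$o{\left(O,S \right)} = -57$ ($o{\left(O,S \right)} = 3 - \left(\left(-6 + 43\right) + 23\right) = 3 - \left(37 + 23\right) = 3 - 60 = -57$)
$\left(33827 + o{\left(-132,-69 \right)}\right) + 10527 = \left(33827 - 57\right) + 10527 = 33770 + 10527 = 44297$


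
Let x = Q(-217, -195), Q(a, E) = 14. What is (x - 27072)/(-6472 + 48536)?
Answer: -13529/21032 ≈ -0.64326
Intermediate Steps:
x = 14
(x - 27072)/(-6472 + 48536) = (14 - 27072)/(-6472 + 48536) = -27058/42064 = -27058*1/42064 = -13529/21032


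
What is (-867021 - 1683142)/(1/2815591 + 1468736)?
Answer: -1025745141619/590765694711 ≈ -1.7363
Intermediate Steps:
(-867021 - 1683142)/(1/2815591 + 1468736) = -2550163/(1/2815591 + 1468736) = -2550163/4135359862977/2815591 = -2550163*2815591/4135359862977 = -1025745141619/590765694711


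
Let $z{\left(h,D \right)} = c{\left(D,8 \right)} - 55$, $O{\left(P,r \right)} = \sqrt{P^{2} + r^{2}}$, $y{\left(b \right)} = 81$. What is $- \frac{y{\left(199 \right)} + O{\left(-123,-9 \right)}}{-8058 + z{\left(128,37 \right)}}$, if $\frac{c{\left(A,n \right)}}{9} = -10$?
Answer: $\frac{81}{8203} + \frac{3 \sqrt{10}}{631} \approx 0.024909$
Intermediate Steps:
$c{\left(A,n \right)} = -90$ ($c{\left(A,n \right)} = 9 \left(-10\right) = -90$)
$z{\left(h,D \right)} = -145$ ($z{\left(h,D \right)} = -90 - 55 = -145$)
$- \frac{y{\left(199 \right)} + O{\left(-123,-9 \right)}}{-8058 + z{\left(128,37 \right)}} = - \frac{81 + \sqrt{\left(-123\right)^{2} + \left(-9\right)^{2}}}{-8058 - 145} = - \frac{81 + \sqrt{15129 + 81}}{-8203} = - \frac{\left(81 + \sqrt{15210}\right) \left(-1\right)}{8203} = - \frac{\left(81 + 39 \sqrt{10}\right) \left(-1\right)}{8203} = - (- \frac{81}{8203} - \frac{3 \sqrt{10}}{631}) = \frac{81}{8203} + \frac{3 \sqrt{10}}{631}$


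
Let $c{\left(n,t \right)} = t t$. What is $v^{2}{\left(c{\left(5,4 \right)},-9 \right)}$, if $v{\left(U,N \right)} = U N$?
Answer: $20736$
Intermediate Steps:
$c{\left(n,t \right)} = t^{2}$
$v{\left(U,N \right)} = N U$
$v^{2}{\left(c{\left(5,4 \right)},-9 \right)} = \left(- 9 \cdot 4^{2}\right)^{2} = \left(\left(-9\right) 16\right)^{2} = \left(-144\right)^{2} = 20736$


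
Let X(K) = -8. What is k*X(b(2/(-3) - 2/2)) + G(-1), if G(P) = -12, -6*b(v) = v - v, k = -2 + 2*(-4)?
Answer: 68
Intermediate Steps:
k = -10 (k = -2 - 8 = -10)
b(v) = 0 (b(v) = -(v - v)/6 = -⅙*0 = 0)
k*X(b(2/(-3) - 2/2)) + G(-1) = -10*(-8) - 12 = 80 - 12 = 68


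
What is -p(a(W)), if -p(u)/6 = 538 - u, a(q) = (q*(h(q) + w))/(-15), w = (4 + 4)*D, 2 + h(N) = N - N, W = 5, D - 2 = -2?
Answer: 3224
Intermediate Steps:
D = 0 (D = 2 - 2 = 0)
h(N) = -2 (h(N) = -2 + (N - N) = -2 + 0 = -2)
w = 0 (w = (4 + 4)*0 = 8*0 = 0)
a(q) = 2*q/15 (a(q) = (q*(-2 + 0))/(-15) = (q*(-2))*(-1/15) = -2*q*(-1/15) = 2*q/15)
p(u) = -3228 + 6*u (p(u) = -6*(538 - u) = -3228 + 6*u)
-p(a(W)) = -(-3228 + 6*((2/15)*5)) = -(-3228 + 6*(⅔)) = -(-3228 + 4) = -1*(-3224) = 3224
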